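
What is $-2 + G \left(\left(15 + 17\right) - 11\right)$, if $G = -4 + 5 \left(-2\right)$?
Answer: $-296$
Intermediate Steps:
$G = -14$ ($G = -4 - 10 = -14$)
$-2 + G \left(\left(15 + 17\right) - 11\right) = -2 - 14 \left(\left(15 + 17\right) - 11\right) = -2 - 14 \left(32 - 11\right) = -2 - 294 = -296$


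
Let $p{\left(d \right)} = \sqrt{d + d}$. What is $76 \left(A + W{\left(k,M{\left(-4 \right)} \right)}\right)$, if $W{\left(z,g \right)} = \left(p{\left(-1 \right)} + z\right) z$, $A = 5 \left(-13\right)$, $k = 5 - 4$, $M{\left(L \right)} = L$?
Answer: $-4864 + 76 i \sqrt{2} \approx -4864.0 + 107.48 i$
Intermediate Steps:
$p{\left(d \right)} = \sqrt{2} \sqrt{d}$ ($p{\left(d \right)} = \sqrt{2 d} = \sqrt{2} \sqrt{d}$)
$k = 1$ ($k = 5 - 4 = 1$)
$A = -65$
$W{\left(z,g \right)} = z \left(z + i \sqrt{2}\right)$ ($W{\left(z,g \right)} = \left(\sqrt{2} \sqrt{-1} + z\right) z = \left(\sqrt{2} i + z\right) z = \left(i \sqrt{2} + z\right) z = \left(z + i \sqrt{2}\right) z = z \left(z + i \sqrt{2}\right)$)
$76 \left(A + W{\left(k,M{\left(-4 \right)} \right)}\right) = 76 \left(-65 + 1 \left(1 + i \sqrt{2}\right)\right) = 76 \left(-65 + \left(1 + i \sqrt{2}\right)\right) = 76 \left(-64 + i \sqrt{2}\right) = -4864 + 76 i \sqrt{2}$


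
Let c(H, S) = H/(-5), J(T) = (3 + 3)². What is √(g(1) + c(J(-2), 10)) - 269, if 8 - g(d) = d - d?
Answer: -269 + 2*√5/5 ≈ -268.11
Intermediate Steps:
J(T) = 36 (J(T) = 6² = 36)
c(H, S) = -H/5 (c(H, S) = H*(-⅕) = -H/5)
g(d) = 8 (g(d) = 8 - (d - d) = 8 - 1*0 = 8 + 0 = 8)
√(g(1) + c(J(-2), 10)) - 269 = √(8 - ⅕*36) - 269 = √(8 - 36/5) - 269 = √(⅘) - 269 = 2*√5/5 - 269 = -269 + 2*√5/5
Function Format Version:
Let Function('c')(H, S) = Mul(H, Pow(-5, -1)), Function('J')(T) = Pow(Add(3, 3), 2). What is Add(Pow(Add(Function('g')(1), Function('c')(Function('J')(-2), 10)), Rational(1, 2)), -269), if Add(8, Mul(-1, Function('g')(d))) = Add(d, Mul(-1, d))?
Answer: Add(-269, Mul(Rational(2, 5), Pow(5, Rational(1, 2)))) ≈ -268.11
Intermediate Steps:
Function('J')(T) = 36 (Function('J')(T) = Pow(6, 2) = 36)
Function('c')(H, S) = Mul(Rational(-1, 5), H) (Function('c')(H, S) = Mul(H, Rational(-1, 5)) = Mul(Rational(-1, 5), H))
Function('g')(d) = 8 (Function('g')(d) = Add(8, Mul(-1, Add(d, Mul(-1, d)))) = Add(8, Mul(-1, 0)) = Add(8, 0) = 8)
Add(Pow(Add(Function('g')(1), Function('c')(Function('J')(-2), 10)), Rational(1, 2)), -269) = Add(Pow(Add(8, Mul(Rational(-1, 5), 36)), Rational(1, 2)), -269) = Add(Pow(Add(8, Rational(-36, 5)), Rational(1, 2)), -269) = Add(Pow(Rational(4, 5), Rational(1, 2)), -269) = Add(Mul(Rational(2, 5), Pow(5, Rational(1, 2))), -269) = Add(-269, Mul(Rational(2, 5), Pow(5, Rational(1, 2))))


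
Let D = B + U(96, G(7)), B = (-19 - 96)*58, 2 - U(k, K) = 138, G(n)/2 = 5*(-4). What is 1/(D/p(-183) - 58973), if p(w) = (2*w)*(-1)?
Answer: -183/10795462 ≈ -1.6952e-5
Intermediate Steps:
G(n) = -40 (G(n) = 2*(5*(-4)) = 2*(-20) = -40)
U(k, K) = -136 (U(k, K) = 2 - 1*138 = 2 - 138 = -136)
B = -6670 (B = -115*58 = -6670)
D = -6806 (D = -6670 - 136 = -6806)
p(w) = -2*w
1/(D/p(-183) - 58973) = 1/(-6806/((-2*(-183))) - 58973) = 1/(-6806/366 - 58973) = 1/(-6806*1/366 - 58973) = 1/(-3403/183 - 58973) = 1/(-10795462/183) = -183/10795462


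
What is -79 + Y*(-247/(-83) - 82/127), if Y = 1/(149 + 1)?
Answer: -124886287/1581150 ≈ -78.984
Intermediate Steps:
Y = 1/150 ≈ 0.0066667
-79 + Y*(-247/(-83) - 82/127) = -79 + (-247/(-83) - 82/127)/150 = -79 + (-247*(-1/83) - 82*1/127)/150 = -79 + (247/83 - 82/127)/150 = -79 + (1/150)*(24563/10541) = -79 + 24563/1581150 = -124886287/1581150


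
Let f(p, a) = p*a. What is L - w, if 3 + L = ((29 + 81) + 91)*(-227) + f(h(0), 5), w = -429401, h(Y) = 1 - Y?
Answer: 383776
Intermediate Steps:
f(p, a) = a*p
L = -45625 (L = -3 + (((29 + 81) + 91)*(-227) + 5*(1 - 1*0)) = -3 + ((110 + 91)*(-227) + 5*(1 + 0)) = -3 + (201*(-227) + 5*1) = -3 + (-45627 + 5) = -3 - 45622 = -45625)
L - w = -45625 - 1*(-429401) = -45625 + 429401 = 383776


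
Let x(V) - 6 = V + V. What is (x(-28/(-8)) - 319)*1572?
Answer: -481032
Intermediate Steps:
x(V) = 6 + 2*V (x(V) = 6 + (V + V) = 6 + 2*V)
(x(-28/(-8)) - 319)*1572 = ((6 + 2*(-28/(-8))) - 319)*1572 = ((6 + 2*(-28*(-⅛))) - 319)*1572 = ((6 + 2*(7/2)) - 319)*1572 = ((6 + 7) - 319)*1572 = (13 - 319)*1572 = -306*1572 = -481032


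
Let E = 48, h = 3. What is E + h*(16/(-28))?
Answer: 324/7 ≈ 46.286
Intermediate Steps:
E + h*(16/(-28)) = 48 + 3*(16/(-28)) = 48 + 3*(16*(-1/28)) = 48 + 3*(-4/7) = 48 - 12/7 = 324/7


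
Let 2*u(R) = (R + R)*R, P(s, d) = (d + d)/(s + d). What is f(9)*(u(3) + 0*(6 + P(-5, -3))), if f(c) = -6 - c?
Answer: -135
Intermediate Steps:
P(s, d) = 2*d/(d + s) (P(s, d) = (2*d)/(d + s) = 2*d/(d + s))
u(R) = R**2 (u(R) = ((R + R)*R)/2 = ((2*R)*R)/2 = (2*R**2)/2 = R**2)
f(9)*(u(3) + 0*(6 + P(-5, -3))) = (-6 - 1*9)*(3**2 + 0*(6 + 2*(-3)/(-3 - 5))) = (-6 - 9)*(9 + 0*(6 + 2*(-3)/(-8))) = -15*(9 + 0*(6 + 2*(-3)*(-1/8))) = -15*(9 + 0*(6 + 3/4)) = -15*(9 + 0*(27/4)) = -15*(9 + 0) = -15*9 = -135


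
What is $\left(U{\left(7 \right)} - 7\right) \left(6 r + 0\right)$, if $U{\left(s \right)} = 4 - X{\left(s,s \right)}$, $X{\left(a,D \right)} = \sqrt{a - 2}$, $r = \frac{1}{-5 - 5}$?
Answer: $\frac{9}{5} + \frac{3 \sqrt{5}}{5} \approx 3.1416$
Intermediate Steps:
$r = - \frac{1}{10}$ ($r = \frac{1}{-10} = - \frac{1}{10} \approx -0.1$)
$X{\left(a,D \right)} = \sqrt{-2 + a}$
$U{\left(s \right)} = 4 - \sqrt{-2 + s}$
$\left(U{\left(7 \right)} - 7\right) \left(6 r + 0\right) = \left(\left(4 - \sqrt{-2 + 7}\right) - 7\right) \left(6 \left(- \frac{1}{10}\right) + 0\right) = \left(\left(4 - \sqrt{5}\right) - 7\right) \left(- \frac{3}{5} + 0\right) = \left(-3 - \sqrt{5}\right) \left(- \frac{3}{5}\right) = \frac{9}{5} + \frac{3 \sqrt{5}}{5}$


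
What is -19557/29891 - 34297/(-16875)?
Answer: 695147252/504410625 ≈ 1.3781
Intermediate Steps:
-19557/29891 - 34297/(-16875) = -19557*1/29891 - 34297*(-1/16875) = -19557/29891 + 34297/16875 = 695147252/504410625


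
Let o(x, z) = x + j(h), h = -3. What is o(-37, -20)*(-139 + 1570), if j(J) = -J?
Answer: -48654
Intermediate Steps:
o(x, z) = 3 + x (o(x, z) = x - 1*(-3) = x + 3 = 3 + x)
o(-37, -20)*(-139 + 1570) = (3 - 37)*(-139 + 1570) = -34*1431 = -48654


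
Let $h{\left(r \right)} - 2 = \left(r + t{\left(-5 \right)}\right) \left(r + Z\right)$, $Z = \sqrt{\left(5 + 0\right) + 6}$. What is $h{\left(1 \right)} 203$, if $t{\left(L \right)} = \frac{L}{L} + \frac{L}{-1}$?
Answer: $1827 + 1421 \sqrt{11} \approx 6539.9$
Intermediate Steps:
$Z = \sqrt{11}$ ($Z = \sqrt{5 + 6} = \sqrt{11} \approx 3.3166$)
$t{\left(L \right)} = 1 - L$ ($t{\left(L \right)} = 1 + L \left(-1\right) = 1 - L$)
$h{\left(r \right)} = 2 + \left(6 + r\right) \left(r + \sqrt{11}\right)$ ($h{\left(r \right)} = 2 + \left(r + \left(1 - -5\right)\right) \left(r + \sqrt{11}\right) = 2 + \left(r + \left(1 + 5\right)\right) \left(r + \sqrt{11}\right) = 2 + \left(r + 6\right) \left(r + \sqrt{11}\right) = 2 + \left(6 + r\right) \left(r + \sqrt{11}\right)$)
$h{\left(1 \right)} 203 = \left(2 + 1^{2} + 6 \cdot 1 + 6 \sqrt{11} + 1 \sqrt{11}\right) 203 = \left(2 + 1 + 6 + 6 \sqrt{11} + \sqrt{11}\right) 203 = \left(9 + 7 \sqrt{11}\right) 203 = 1827 + 1421 \sqrt{11}$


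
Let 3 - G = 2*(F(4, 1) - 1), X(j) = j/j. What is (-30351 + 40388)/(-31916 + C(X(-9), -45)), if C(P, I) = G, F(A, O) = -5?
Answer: -10037/31901 ≈ -0.31463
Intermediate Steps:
X(j) = 1
G = 15 (G = 3 - 2*(-5 - 1) = 3 - 2*(-6) = 3 - 1*(-12) = 3 + 12 = 15)
C(P, I) = 15
(-30351 + 40388)/(-31916 + C(X(-9), -45)) = (-30351 + 40388)/(-31916 + 15) = 10037/(-31901) = 10037*(-1/31901) = -10037/31901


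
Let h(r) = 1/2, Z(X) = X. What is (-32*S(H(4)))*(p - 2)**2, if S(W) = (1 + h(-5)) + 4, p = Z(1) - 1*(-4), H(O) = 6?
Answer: -1584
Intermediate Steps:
h(r) = 1/2
p = 5 (p = 1 - 1*(-4) = 1 + 4 = 5)
S(W) = 11/2 (S(W) = (1 + 1/2) + 4 = 3/2 + 4 = 11/2)
(-32*S(H(4)))*(p - 2)**2 = (-32*11/2)*(5 - 2)**2 = -176*3**2 = -176*9 = -1584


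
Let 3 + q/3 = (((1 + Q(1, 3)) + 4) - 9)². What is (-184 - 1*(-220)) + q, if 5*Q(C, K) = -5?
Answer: 102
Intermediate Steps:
Q(C, K) = -1 (Q(C, K) = (⅕)*(-5) = -1)
q = 66 (q = -9 + 3*(((1 - 1) + 4) - 9)² = -9 + 3*((0 + 4) - 9)² = -9 + 3*(4 - 9)² = -9 + 3*(-5)² = -9 + 3*25 = -9 + 75 = 66)
(-184 - 1*(-220)) + q = (-184 - 1*(-220)) + 66 = (-184 + 220) + 66 = 36 + 66 = 102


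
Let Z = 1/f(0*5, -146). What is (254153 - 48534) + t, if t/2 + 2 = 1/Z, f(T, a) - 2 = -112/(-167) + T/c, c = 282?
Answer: 34338597/167 ≈ 2.0562e+5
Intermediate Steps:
f(T, a) = 446/167 + T/282 (f(T, a) = 2 + (-112/(-167) + T/282) = 2 + (-112*(-1/167) + T*(1/282)) = 2 + (112/167 + T/282) = 446/167 + T/282)
Z = 167/446 (Z = 1/(446/167 + (0*5)/282) = 1/(446/167 + (1/282)*0) = 1/(446/167 + 0) = 1/(446/167) = 167/446 ≈ 0.37444)
t = 224/167 (t = -4 + 2/(167/446) = -4 + 2*(446/167) = -4 + 892/167 = 224/167 ≈ 1.3413)
(254153 - 48534) + t = (254153 - 48534) + 224/167 = 205619 + 224/167 = 34338597/167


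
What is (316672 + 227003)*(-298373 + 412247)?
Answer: 61910446950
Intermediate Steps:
(316672 + 227003)*(-298373 + 412247) = 543675*113874 = 61910446950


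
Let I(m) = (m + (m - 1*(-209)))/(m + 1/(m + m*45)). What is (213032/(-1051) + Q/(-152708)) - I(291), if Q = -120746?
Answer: -63963312662203339/312592411443658 ≈ -204.62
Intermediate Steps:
I(m) = (209 + 2*m)/(m + 1/(46*m)) (I(m) = (m + (m + 209))/(m + 1/(m + 45*m)) = (m + (209 + m))/(m + 1/(46*m)) = (209 + 2*m)/(m + 1/(46*m)))
(213032/(-1051) + Q/(-152708)) - I(291) = (213032/(-1051) - 120746/(-152708)) - 46*291*(209 + 2*291)/(1 + 46*291**2) = (213032*(-1/1051) - 120746*(-1/152708)) - 46*291*(209 + 582)/(1 + 46*84681) = (-213032/1051 + 60373/76354) - 46*291*791/(1 + 3895326) = -16202393305/80248054 - 46*291*791/3895327 = -16202393305/80248054 - 1*10588326/3895327 = -16202393305/80248054 - 10588326/3895327 = -63963312662203339/312592411443658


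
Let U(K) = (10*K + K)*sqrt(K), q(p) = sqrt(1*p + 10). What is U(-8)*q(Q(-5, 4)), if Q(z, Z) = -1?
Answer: -528*I*sqrt(2) ≈ -746.71*I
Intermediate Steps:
q(p) = sqrt(10 + p) (q(p) = sqrt(p + 10) = sqrt(10 + p))
U(K) = 11*K**(3/2) (U(K) = (11*K)*sqrt(K) = 11*K**(3/2))
U(-8)*q(Q(-5, 4)) = (11*(-8)**(3/2))*sqrt(10 - 1) = (11*(-16*I*sqrt(2)))*sqrt(9) = -176*I*sqrt(2)*3 = -528*I*sqrt(2)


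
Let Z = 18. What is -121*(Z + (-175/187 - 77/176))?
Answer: -547217/272 ≈ -2011.8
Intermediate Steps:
-121*(Z + (-175/187 - 77/176)) = -121*(18 + (-175/187 - 77/176)) = -121*(18 + (-175*1/187 - 77*1/176)) = -121*(18 + (-175/187 - 7/16)) = -121*(18 - 4109/2992) = -121*49747/2992 = -547217/272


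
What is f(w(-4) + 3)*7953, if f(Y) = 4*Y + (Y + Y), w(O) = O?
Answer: -47718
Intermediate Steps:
f(Y) = 6*Y (f(Y) = 4*Y + 2*Y = 6*Y)
f(w(-4) + 3)*7953 = (6*(-4 + 3))*7953 = (6*(-1))*7953 = -6*7953 = -47718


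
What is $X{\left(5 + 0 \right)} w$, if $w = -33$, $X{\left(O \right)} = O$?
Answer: $-165$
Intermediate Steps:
$X{\left(5 + 0 \right)} w = \left(5 + 0\right) \left(-33\right) = 5 \left(-33\right) = -165$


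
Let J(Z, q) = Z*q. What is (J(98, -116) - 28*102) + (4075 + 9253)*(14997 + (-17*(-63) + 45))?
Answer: 214739840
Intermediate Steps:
(J(98, -116) - 28*102) + (4075 + 9253)*(14997 + (-17*(-63) + 45)) = (98*(-116) - 28*102) + (4075 + 9253)*(14997 + (-17*(-63) + 45)) = (-11368 - 2856) + 13328*(14997 + (1071 + 45)) = -14224 + 13328*(14997 + 1116) = -14224 + 13328*16113 = -14224 + 214754064 = 214739840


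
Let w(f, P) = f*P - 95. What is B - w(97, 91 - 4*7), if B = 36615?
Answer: 30599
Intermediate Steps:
w(f, P) = -95 + P*f (w(f, P) = P*f - 95 = -95 + P*f)
B - w(97, 91 - 4*7) = 36615 - (-95 + (91 - 4*7)*97) = 36615 - (-95 + (91 - 28)*97) = 36615 - (-95 + 63*97) = 36615 - (-95 + 6111) = 36615 - 1*6016 = 36615 - 6016 = 30599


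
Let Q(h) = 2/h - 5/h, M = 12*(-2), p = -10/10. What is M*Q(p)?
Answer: -72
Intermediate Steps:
p = -1 (p = -10*⅒ = -1)
M = -24
Q(h) = -3/h
M*Q(p) = -(-72)/(-1) = -(-72)*(-1) = -24*3 = -72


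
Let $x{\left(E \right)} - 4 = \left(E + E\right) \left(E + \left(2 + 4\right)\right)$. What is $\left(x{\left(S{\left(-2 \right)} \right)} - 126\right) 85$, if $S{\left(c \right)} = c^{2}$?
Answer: $-3570$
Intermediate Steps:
$x{\left(E \right)} = 4 + 2 E \left(6 + E\right)$ ($x{\left(E \right)} = 4 + \left(E + E\right) \left(E + \left(2 + 4\right)\right) = 4 + 2 E \left(E + 6\right) = 4 + 2 E \left(6 + E\right)$)
$\left(x{\left(S{\left(-2 \right)} \right)} - 126\right) 85 = \left(\left(4 + 2 \left(\left(-2\right)^{2}\right)^{2} + 12 \left(-2\right)^{2}\right) - 126\right) 85 = \left(\left(4 + 2 \cdot 4^{2} + 12 \cdot 4\right) - 126\right) 85 = \left(\left(4 + 2 \cdot 16 + 48\right) - 126\right) 85 = \left(\left(4 + 32 + 48\right) - 126\right) 85 = \left(84 - 126\right) 85 = \left(-42\right) 85 = -3570$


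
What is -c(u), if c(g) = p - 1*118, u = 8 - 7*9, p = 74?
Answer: 44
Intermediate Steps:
u = -55 (u = 8 - 63 = -55)
c(g) = -44 (c(g) = 74 - 1*118 = 74 - 118 = -44)
-c(u) = -1*(-44) = 44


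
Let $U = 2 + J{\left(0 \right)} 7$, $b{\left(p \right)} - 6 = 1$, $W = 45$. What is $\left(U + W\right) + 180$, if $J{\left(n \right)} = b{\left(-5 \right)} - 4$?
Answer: $248$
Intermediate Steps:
$b{\left(p \right)} = 7$ ($b{\left(p \right)} = 6 + 1 = 7$)
$J{\left(n \right)} = 3$ ($J{\left(n \right)} = 7 - 4 = 3$)
$U = 23$ ($U = 2 + 3 \cdot 7 = 2 + 21 = 23$)
$\left(U + W\right) + 180 = \left(23 + 45\right) + 180 = 68 + 180 = 248$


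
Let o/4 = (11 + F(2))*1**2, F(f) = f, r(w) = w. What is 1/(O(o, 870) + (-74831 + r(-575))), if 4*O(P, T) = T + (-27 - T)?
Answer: -4/301651 ≈ -1.3260e-5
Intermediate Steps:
o = 52 (o = 4*((11 + 2)*1**2) = 4*(13*1) = 4*13 = 52)
O(P, T) = -27/4 (O(P, T) = (T + (-27 - T))/4 = (1/4)*(-27) = -27/4)
1/(O(o, 870) + (-74831 + r(-575))) = 1/(-27/4 + (-74831 - 575)) = 1/(-27/4 - 75406) = 1/(-301651/4) = -4/301651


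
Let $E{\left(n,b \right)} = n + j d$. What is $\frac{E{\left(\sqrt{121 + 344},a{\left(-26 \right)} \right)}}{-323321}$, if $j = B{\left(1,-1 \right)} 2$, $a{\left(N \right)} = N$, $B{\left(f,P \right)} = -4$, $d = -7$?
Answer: $- \frac{56}{323321} - \frac{\sqrt{465}}{323321} \approx -0.0002399$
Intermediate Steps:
$j = -8$ ($j = \left(-4\right) 2 = -8$)
$E{\left(n,b \right)} = 56 + n$ ($E{\left(n,b \right)} = n - -56 = n + 56 = 56 + n$)
$\frac{E{\left(\sqrt{121 + 344},a{\left(-26 \right)} \right)}}{-323321} = \frac{56 + \sqrt{121 + 344}}{-323321} = \left(56 + \sqrt{465}\right) \left(- \frac{1}{323321}\right) = - \frac{56}{323321} - \frac{\sqrt{465}}{323321}$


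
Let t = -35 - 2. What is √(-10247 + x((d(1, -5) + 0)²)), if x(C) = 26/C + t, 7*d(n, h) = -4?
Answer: I*√163270/4 ≈ 101.02*I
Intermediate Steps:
d(n, h) = -4/7 (d(n, h) = (⅐)*(-4) = -4/7)
t = -37
x(C) = -37 + 26/C (x(C) = 26/C - 37 = -37 + 26/C)
√(-10247 + x((d(1, -5) + 0)²)) = √(-10247 + (-37 + 26/((-4/7 + 0)²))) = √(-10247 + (-37 + 26/((-4/7)²))) = √(-10247 + (-37 + 26/(16/49))) = √(-10247 + (-37 + 26*(49/16))) = √(-10247 + (-37 + 637/8)) = √(-10247 + 341/8) = √(-81635/8) = I*√163270/4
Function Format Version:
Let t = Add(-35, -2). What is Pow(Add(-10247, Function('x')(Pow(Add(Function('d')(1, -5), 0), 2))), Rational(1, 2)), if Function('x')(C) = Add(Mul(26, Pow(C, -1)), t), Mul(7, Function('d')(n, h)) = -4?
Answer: Mul(Rational(1, 4), I, Pow(163270, Rational(1, 2))) ≈ Mul(101.02, I)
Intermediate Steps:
Function('d')(n, h) = Rational(-4, 7) (Function('d')(n, h) = Mul(Rational(1, 7), -4) = Rational(-4, 7))
t = -37
Function('x')(C) = Add(-37, Mul(26, Pow(C, -1))) (Function('x')(C) = Add(Mul(26, Pow(C, -1)), -37) = Add(-37, Mul(26, Pow(C, -1))))
Pow(Add(-10247, Function('x')(Pow(Add(Function('d')(1, -5), 0), 2))), Rational(1, 2)) = Pow(Add(-10247, Add(-37, Mul(26, Pow(Pow(Add(Rational(-4, 7), 0), 2), -1)))), Rational(1, 2)) = Pow(Add(-10247, Add(-37, Mul(26, Pow(Pow(Rational(-4, 7), 2), -1)))), Rational(1, 2)) = Pow(Add(-10247, Add(-37, Mul(26, Pow(Rational(16, 49), -1)))), Rational(1, 2)) = Pow(Add(-10247, Add(-37, Mul(26, Rational(49, 16)))), Rational(1, 2)) = Pow(Add(-10247, Add(-37, Rational(637, 8))), Rational(1, 2)) = Pow(Add(-10247, Rational(341, 8)), Rational(1, 2)) = Pow(Rational(-81635, 8), Rational(1, 2)) = Mul(Rational(1, 4), I, Pow(163270, Rational(1, 2)))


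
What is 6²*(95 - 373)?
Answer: -10008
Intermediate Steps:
6²*(95 - 373) = 36*(-278) = -10008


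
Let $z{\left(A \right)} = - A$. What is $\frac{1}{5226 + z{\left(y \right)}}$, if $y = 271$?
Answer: $\frac{1}{4955} \approx 0.00020182$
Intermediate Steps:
$\frac{1}{5226 + z{\left(y \right)}} = \frac{1}{5226 - 271} = \frac{1}{4955}$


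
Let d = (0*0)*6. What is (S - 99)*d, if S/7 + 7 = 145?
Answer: 0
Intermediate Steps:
S = 966 (S = -49 + 7*145 = -49 + 1015 = 966)
d = 0 (d = 0*6 = 0)
(S - 99)*d = (966 - 99)*0 = 867*0 = 0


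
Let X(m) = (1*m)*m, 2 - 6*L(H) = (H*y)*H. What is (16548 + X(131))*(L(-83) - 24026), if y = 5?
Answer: -2006797897/2 ≈ -1.0034e+9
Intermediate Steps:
L(H) = 1/3 - 5*H**2/6 (L(H) = 1/3 - H*5*H/6 = 1/3 - 5*H*H/6 = 1/3 - 5*H**2/6)
X(m) = m**2 (X(m) = m*m = m**2)
(16548 + X(131))*(L(-83) - 24026) = (16548 + 131**2)*((1/3 - 5/6*(-83)**2) - 24026) = (16548 + 17161)*((1/3 - 5/6*6889) - 24026) = 33709*((1/3 - 34445/6) - 24026) = 33709*(-11481/2 - 24026) = 33709*(-59533/2) = -2006797897/2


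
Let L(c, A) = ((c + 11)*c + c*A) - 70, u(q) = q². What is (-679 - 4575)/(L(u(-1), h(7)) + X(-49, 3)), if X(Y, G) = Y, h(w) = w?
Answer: 2627/50 ≈ 52.540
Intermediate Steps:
L(c, A) = -70 + A*c + c*(11 + c) (L(c, A) = ((11 + c)*c + A*c) - 70 = (c*(11 + c) + A*c) - 70 = (A*c + c*(11 + c)) - 70 = -70 + A*c + c*(11 + c))
(-679 - 4575)/(L(u(-1), h(7)) + X(-49, 3)) = (-679 - 4575)/((-70 + ((-1)²)² + 11*(-1)² + 7*(-1)²) - 49) = -5254/((-70 + 1² + 11*1 + 7*1) - 49) = -5254/((-70 + 1 + 11 + 7) - 49) = -5254/(-51 - 49) = -5254/(-100) = -5254*(-1/100) = 2627/50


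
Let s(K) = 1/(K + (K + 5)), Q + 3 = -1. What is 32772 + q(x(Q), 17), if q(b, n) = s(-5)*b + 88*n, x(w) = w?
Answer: 171344/5 ≈ 34269.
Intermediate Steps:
Q = -4 (Q = -3 - 1 = -4)
s(K) = 1/(5 + 2*K) (s(K) = 1/(K + (5 + K)) = 1/(5 + 2*K))
q(b, n) = 88*n - b/5 (q(b, n) = b/(5 + 2*(-5)) + 88*n = b/(5 - 10) + 88*n = b/(-5) + 88*n = -b/5 + 88*n = 88*n - b/5)
32772 + q(x(Q), 17) = 32772 + (88*17 - ⅕*(-4)) = 32772 + (1496 + ⅘) = 32772 + 7484/5 = 171344/5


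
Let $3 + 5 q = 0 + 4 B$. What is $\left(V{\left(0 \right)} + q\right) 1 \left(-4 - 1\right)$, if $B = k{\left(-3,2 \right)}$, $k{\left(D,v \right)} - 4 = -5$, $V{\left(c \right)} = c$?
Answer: $7$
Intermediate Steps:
$k{\left(D,v \right)} = -1$ ($k{\left(D,v \right)} = 4 - 5 = -1$)
$B = -1$
$q = - \frac{7}{5}$ ($q = - \frac{3}{5} + \frac{0 + 4 \left(-1\right)}{5} = - \frac{3}{5} + \frac{0 - 4}{5} = - \frac{3}{5} + \frac{1}{5} \left(-4\right) = - \frac{3}{5} - \frac{4}{5} = - \frac{7}{5} \approx -1.4$)
$\left(V{\left(0 \right)} + q\right) 1 \left(-4 - 1\right) = \left(0 - \frac{7}{5}\right) 1 \left(-4 - 1\right) = - \frac{7 \cdot 1 \left(-5\right)}{5} = \left(- \frac{7}{5}\right) \left(-5\right) = 7$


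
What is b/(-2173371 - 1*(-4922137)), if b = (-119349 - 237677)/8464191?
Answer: -178513/11633040219153 ≈ -1.5345e-8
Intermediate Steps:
b = -357026/8464191 (b = -357026*1/8464191 = -357026/8464191 ≈ -0.042181)
b/(-2173371 - 1*(-4922137)) = -357026/(8464191*(-2173371 - 1*(-4922137))) = -357026/(8464191*(-2173371 + 4922137)) = -357026/8464191/2748766 = -357026/8464191*1/2748766 = -178513/11633040219153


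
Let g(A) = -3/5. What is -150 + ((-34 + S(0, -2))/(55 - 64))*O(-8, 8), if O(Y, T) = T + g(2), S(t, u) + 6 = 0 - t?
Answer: -1054/9 ≈ -117.11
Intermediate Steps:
S(t, u) = -6 - t (S(t, u) = -6 + (0 - t) = -6 - t)
g(A) = -⅗ (g(A) = -3*⅕ = -⅗)
O(Y, T) = -⅗ + T (O(Y, T) = T - ⅗ = -⅗ + T)
-150 + ((-34 + S(0, -2))/(55 - 64))*O(-8, 8) = -150 + ((-34 + (-6 - 1*0))/(55 - 64))*(-⅗ + 8) = -150 + ((-34 + (-6 + 0))/(-9))*(37/5) = -150 + ((-34 - 6)*(-⅑))*(37/5) = -150 - 40*(-⅑)*(37/5) = -150 + (40/9)*(37/5) = -150 + 296/9 = -1054/9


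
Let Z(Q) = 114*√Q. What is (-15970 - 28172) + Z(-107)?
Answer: -44142 + 114*I*√107 ≈ -44142.0 + 1179.2*I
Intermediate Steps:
(-15970 - 28172) + Z(-107) = (-15970 - 28172) + 114*√(-107) = -44142 + 114*(I*√107) = -44142 + 114*I*√107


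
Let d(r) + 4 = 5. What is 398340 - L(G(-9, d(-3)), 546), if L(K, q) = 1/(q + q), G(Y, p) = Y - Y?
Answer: 434987279/1092 ≈ 3.9834e+5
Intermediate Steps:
d(r) = 1 (d(r) = -4 + 5 = 1)
G(Y, p) = 0
L(K, q) = 1/(2*q)
398340 - L(G(-9, d(-3)), 546) = 398340 - 1/(2*546) = 398340 - 1*1/1092 = 398340 - 1/1092 = 434987279/1092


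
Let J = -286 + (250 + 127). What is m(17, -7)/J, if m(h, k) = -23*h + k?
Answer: -398/91 ≈ -4.3736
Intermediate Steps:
m(h, k) = k - 23*h
J = 91 (J = -286 + 377 = 91)
m(17, -7)/J = (-7 - 23*17)/91 = (-7 - 391)*(1/91) = -398*1/91 = -398/91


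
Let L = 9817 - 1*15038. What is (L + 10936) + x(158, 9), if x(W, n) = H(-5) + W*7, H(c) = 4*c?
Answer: 6801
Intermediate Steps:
L = -5221 (L = 9817 - 15038 = -5221)
x(W, n) = -20 + 7*W (x(W, n) = 4*(-5) + W*7 = -20 + 7*W)
(L + 10936) + x(158, 9) = (-5221 + 10936) + (-20 + 7*158) = 5715 + (-20 + 1106) = 5715 + 1086 = 6801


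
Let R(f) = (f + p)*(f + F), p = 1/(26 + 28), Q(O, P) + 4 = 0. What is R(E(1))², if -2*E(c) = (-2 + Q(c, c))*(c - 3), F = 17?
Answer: 12623809/2916 ≈ 4329.2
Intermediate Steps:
Q(O, P) = -4 (Q(O, P) = -4 + 0 = -4)
p = 1/54 ≈ 0.018519
E(c) = -9 + 3*c (E(c) = -(-2 - 4)*(c - 3)/2 = -(-3)*(-3 + c) = -(18 - 6*c)/2 = -9 + 3*c)
R(f) = (17 + f)*(1/54 + f) (R(f) = (f + 1/54)*(f + 17) = (1/54 + f)*(17 + f) = (17 + f)*(1/54 + f))
R(E(1))² = (17/54 + (-9 + 3*1)² + 919*(-9 + 3*1)/54)² = (17/54 + (-9 + 3)² + 919*(-9 + 3)/54)² = (17/54 + (-6)² + (919/54)*(-6))² = (17/54 + 36 - 919/9)² = (-3553/54)² = 12623809/2916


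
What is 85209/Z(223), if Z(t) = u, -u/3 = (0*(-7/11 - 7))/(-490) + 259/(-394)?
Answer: 11190782/259 ≈ 43208.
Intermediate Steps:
u = 777/394 (u = -3*((0*(-7/11 - 7))/(-490) + 259/(-394)) = -3*((0*(-7*1/11 - 7))*(-1/490) + 259*(-1/394)) = -3*((0*(-7/11 - 7))*(-1/490) - 259/394) = -3*((0*(-84/11))*(-1/490) - 259/394) = -3*(0*(-1/490) - 259/394) = -3*(0 - 259/394) = -3*(-259/394) = 777/394 ≈ 1.9721)
Z(t) = 777/394
85209/Z(223) = 85209/(777/394) = 85209*(394/777) = 11190782/259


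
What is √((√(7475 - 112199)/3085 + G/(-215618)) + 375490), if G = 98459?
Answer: √(166141531967936887438050 + 860550666813240*I*√2909)/665181530 ≈ 612.77 + 8.5593e-5*I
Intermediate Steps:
√((√(7475 - 112199)/3085 + G/(-215618)) + 375490) = √((√(7475 - 112199)/3085 + 98459/(-215618)) + 375490) = √((√(-104724)*(1/3085) + 98459*(-1/215618)) + 375490) = √(((6*I*√2909)*(1/3085) - 98459/215618) + 375490) = √((6*I*√2909/3085 - 98459/215618) + 375490) = √((-98459/215618 + 6*I*√2909/3085) + 375490) = √(80962304361/215618 + 6*I*√2909/3085)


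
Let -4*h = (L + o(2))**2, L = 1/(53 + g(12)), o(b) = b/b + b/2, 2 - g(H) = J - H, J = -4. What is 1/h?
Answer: -20164/20449 ≈ -0.98606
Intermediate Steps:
g(H) = 6 + H (g(H) = 2 - (-4 - H) = 2 + (4 + H) = 6 + H)
o(b) = 1 + b/2 (o(b) = 1 + b*(1/2) = 1 + b/2)
L = 1/71 (L = 1/(53 + (6 + 12)) = 1/(53 + 18) = 1/71 ≈ 0.014085)
h = -20449/20164 (h = -(1/71 + (1 + (1/2)*2))**2/4 = -(1/71 + (1 + 1))**2/4 = -(1/71 + 2)**2/4 = -(143/71)**2/4 = -1/4*20449/5041 = -20449/20164 ≈ -1.0141)
1/h = 1/(-20449/20164) = -20164/20449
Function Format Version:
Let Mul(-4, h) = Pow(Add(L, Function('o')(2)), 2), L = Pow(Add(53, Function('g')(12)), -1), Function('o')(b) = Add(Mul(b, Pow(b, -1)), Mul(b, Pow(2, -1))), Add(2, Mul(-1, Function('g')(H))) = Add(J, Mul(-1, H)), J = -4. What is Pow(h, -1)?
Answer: Rational(-20164, 20449) ≈ -0.98606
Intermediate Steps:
Function('g')(H) = Add(6, H) (Function('g')(H) = Add(2, Mul(-1, Add(-4, Mul(-1, H)))) = Add(2, Add(4, H)) = Add(6, H))
Function('o')(b) = Add(1, Mul(Rational(1, 2), b)) (Function('o')(b) = Add(1, Mul(b, Rational(1, 2))) = Add(1, Mul(Rational(1, 2), b)))
L = Rational(1, 71) (L = Pow(Add(53, Add(6, 12)), -1) = Pow(Add(53, 18), -1) = Pow(71, -1) = Rational(1, 71) ≈ 0.014085)
h = Rational(-20449, 20164) (h = Mul(Rational(-1, 4), Pow(Add(Rational(1, 71), Add(1, Mul(Rational(1, 2), 2))), 2)) = Mul(Rational(-1, 4), Pow(Add(Rational(1, 71), Add(1, 1)), 2)) = Mul(Rational(-1, 4), Pow(Add(Rational(1, 71), 2), 2)) = Mul(Rational(-1, 4), Pow(Rational(143, 71), 2)) = Mul(Rational(-1, 4), Rational(20449, 5041)) = Rational(-20449, 20164) ≈ -1.0141)
Pow(h, -1) = Pow(Rational(-20449, 20164), -1) = Rational(-20164, 20449)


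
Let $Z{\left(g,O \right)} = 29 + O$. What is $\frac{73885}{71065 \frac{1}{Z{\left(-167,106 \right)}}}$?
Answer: $\frac{1994895}{14213} \approx 140.36$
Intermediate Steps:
$\frac{73885}{71065 \frac{1}{Z{\left(-167,106 \right)}}} = \frac{73885}{71065 \frac{1}{29 + 106}} = \frac{73885}{71065 \cdot \frac{1}{135}} = \frac{73885}{\frac{14213}{27}} = 73885 \cdot \frac{27}{14213} = \frac{1994895}{14213}$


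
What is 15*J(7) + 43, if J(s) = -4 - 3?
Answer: -62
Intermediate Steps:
J(s) = -7
15*J(7) + 43 = 15*(-7) + 43 = -105 + 43 = -62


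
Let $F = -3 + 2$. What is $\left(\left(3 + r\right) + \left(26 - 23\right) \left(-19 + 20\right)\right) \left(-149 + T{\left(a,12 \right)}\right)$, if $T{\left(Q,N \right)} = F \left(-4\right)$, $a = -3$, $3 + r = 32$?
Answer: $-5075$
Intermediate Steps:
$r = 29$ ($r = -3 + 32 = 29$)
$F = -1$
$T{\left(Q,N \right)} = 4$ ($T{\left(Q,N \right)} = \left(-1\right) \left(-4\right) = 4$)
$\left(\left(3 + r\right) + \left(26 - 23\right) \left(-19 + 20\right)\right) \left(-149 + T{\left(a,12 \right)}\right) = \left(\left(3 + 29\right) + \left(26 - 23\right) \left(-19 + 20\right)\right) \left(-149 + 4\right) = \left(32 + 3 \cdot 1\right) \left(-145\right) = \left(32 + 3\right) \left(-145\right) = 35 \left(-145\right) = -5075$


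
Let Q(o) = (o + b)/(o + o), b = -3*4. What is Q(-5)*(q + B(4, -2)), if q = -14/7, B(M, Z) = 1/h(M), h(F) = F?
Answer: -119/40 ≈ -2.9750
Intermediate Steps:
B(M, Z) = 1/M
q = -2 (q = -14*⅐ = -2)
b = -12
Q(o) = (-12 + o)/(2*o) (Q(o) = (o - 12)/(o + o) = (-12 + o)/((2*o)) = (-12 + o)*(1/(2*o)) = (-12 + o)/(2*o))
Q(-5)*(q + B(4, -2)) = ((½)*(-12 - 5)/(-5))*(-2 + 1/4) = ((½)*(-⅕)*(-17))*(-2 + ¼) = (17/10)*(-7/4) = -119/40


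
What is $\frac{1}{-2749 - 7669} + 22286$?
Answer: $\frac{232175547}{10418} \approx 22286.0$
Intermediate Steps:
$\frac{1}{-2749 - 7669} + 22286 = \frac{1}{-10418} + 22286 = - \frac{1}{10418} + 22286 = \frac{232175547}{10418}$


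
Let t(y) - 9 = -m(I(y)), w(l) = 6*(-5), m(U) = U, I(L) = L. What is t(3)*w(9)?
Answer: -180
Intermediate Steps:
w(l) = -30
t(y) = 9 - y
t(3)*w(9) = (9 - 1*3)*(-30) = (9 - 3)*(-30) = 6*(-30) = -180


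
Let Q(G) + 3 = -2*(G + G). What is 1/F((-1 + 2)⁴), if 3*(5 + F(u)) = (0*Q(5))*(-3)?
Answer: -⅕ ≈ -0.20000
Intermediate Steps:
Q(G) = -3 - 4*G (Q(G) = -3 - 2*(G + G) = -3 - 4*G)
F(u) = -5 (F(u) = -5 + ((0*(-3 - 4*5))*(-3))/3 = -5 + ((0*(-3 - 20))*(-3))/3 = -5 + ((0*(-23))*(-3))/3 = -5 + (0*(-3))/3 = -5 + (⅓)*0 = -5 + 0 = -5)
1/F((-1 + 2)⁴) = 1/(-5) = -⅕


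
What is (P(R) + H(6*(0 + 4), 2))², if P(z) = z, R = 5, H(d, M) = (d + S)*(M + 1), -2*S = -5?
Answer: 28561/4 ≈ 7140.3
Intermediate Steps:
S = 5/2 (S = -½*(-5) = 5/2 ≈ 2.5000)
H(d, M) = (1 + M)*(5/2 + d) (H(d, M) = (d + 5/2)*(M + 1) = (5/2 + d)*(1 + M) = (1 + M)*(5/2 + d))
(P(R) + H(6*(0 + 4), 2))² = (5 + (5/2 + 6*(0 + 4) + (5/2)*2 + 2*(6*(0 + 4))))² = (5 + (5/2 + 6*4 + 5 + 2*(6*4)))² = (5 + (5/2 + 24 + 5 + 2*24))² = (5 + (5/2 + 24 + 5 + 48))² = (5 + 159/2)² = (169/2)² = 28561/4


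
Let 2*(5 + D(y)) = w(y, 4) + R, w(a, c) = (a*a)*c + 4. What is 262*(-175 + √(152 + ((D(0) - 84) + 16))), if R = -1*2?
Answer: -45850 + 1048*√5 ≈ -43507.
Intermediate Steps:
w(a, c) = 4 + c*a² (w(a, c) = a²*c + 4 = c*a² + 4 = 4 + c*a²)
R = -2
D(y) = -4 + 2*y² (D(y) = -5 + ((4 + 4*y²) - 2)/2 = -5 + (2 + 4*y²)/2 = -5 + (1 + 2*y²) = -4 + 2*y²)
262*(-175 + √(152 + ((D(0) - 84) + 16))) = 262*(-175 + √(152 + (((-4 + 2*0²) - 84) + 16))) = 262*(-175 + √(152 + (((-4 + 2*0) - 84) + 16))) = 262*(-175 + √(152 + (((-4 + 0) - 84) + 16))) = 262*(-175 + √(152 + ((-4 - 84) + 16))) = 262*(-175 + √(152 + (-88 + 16))) = 262*(-175 + √(152 - 72)) = 262*(-175 + √80) = 262*(-175 + 4*√5) = -45850 + 1048*√5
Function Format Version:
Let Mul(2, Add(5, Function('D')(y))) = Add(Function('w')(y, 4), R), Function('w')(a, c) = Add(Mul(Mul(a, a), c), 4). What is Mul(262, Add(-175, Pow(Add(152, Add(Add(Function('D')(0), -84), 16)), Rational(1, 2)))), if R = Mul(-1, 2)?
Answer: Add(-45850, Mul(1048, Pow(5, Rational(1, 2)))) ≈ -43507.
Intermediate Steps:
Function('w')(a, c) = Add(4, Mul(c, Pow(a, 2))) (Function('w')(a, c) = Add(Mul(Pow(a, 2), c), 4) = Add(Mul(c, Pow(a, 2)), 4) = Add(4, Mul(c, Pow(a, 2))))
R = -2
Function('D')(y) = Add(-4, Mul(2, Pow(y, 2))) (Function('D')(y) = Add(-5, Mul(Rational(1, 2), Add(Add(4, Mul(4, Pow(y, 2))), -2))) = Add(-5, Mul(Rational(1, 2), Add(2, Mul(4, Pow(y, 2))))) = Add(-5, Add(1, Mul(2, Pow(y, 2)))) = Add(-4, Mul(2, Pow(y, 2))))
Mul(262, Add(-175, Pow(Add(152, Add(Add(Function('D')(0), -84), 16)), Rational(1, 2)))) = Mul(262, Add(-175, Pow(Add(152, Add(Add(Add(-4, Mul(2, Pow(0, 2))), -84), 16)), Rational(1, 2)))) = Mul(262, Add(-175, Pow(Add(152, Add(Add(Add(-4, Mul(2, 0)), -84), 16)), Rational(1, 2)))) = Mul(262, Add(-175, Pow(Add(152, Add(Add(Add(-4, 0), -84), 16)), Rational(1, 2)))) = Mul(262, Add(-175, Pow(Add(152, Add(Add(-4, -84), 16)), Rational(1, 2)))) = Mul(262, Add(-175, Pow(Add(152, Add(-88, 16)), Rational(1, 2)))) = Mul(262, Add(-175, Pow(Add(152, -72), Rational(1, 2)))) = Mul(262, Add(-175, Pow(80, Rational(1, 2)))) = Mul(262, Add(-175, Mul(4, Pow(5, Rational(1, 2))))) = Add(-45850, Mul(1048, Pow(5, Rational(1, 2))))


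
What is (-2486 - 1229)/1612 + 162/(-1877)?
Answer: -7234199/3025724 ≈ -2.3909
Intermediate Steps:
(-2486 - 1229)/1612 + 162/(-1877) = -3715*1/1612 + 162*(-1/1877) = -3715/1612 - 162/1877 = -7234199/3025724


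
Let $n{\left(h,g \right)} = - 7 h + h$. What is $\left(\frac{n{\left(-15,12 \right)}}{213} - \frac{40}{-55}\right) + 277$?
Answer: $\frac{217235}{781} \approx 278.15$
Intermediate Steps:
$n{\left(h,g \right)} = - 6 h$
$\left(\frac{n{\left(-15,12 \right)}}{213} - \frac{40}{-55}\right) + 277 = \left(\frac{\left(-6\right) \left(-15\right)}{213} - \frac{40}{-55}\right) + 277 = \left(90 \cdot \frac{1}{213} - - \frac{8}{11}\right) + 277 = \left(\frac{30}{71} + \frac{8}{11}\right) + 277 = \frac{898}{781} + 277 = \frac{217235}{781}$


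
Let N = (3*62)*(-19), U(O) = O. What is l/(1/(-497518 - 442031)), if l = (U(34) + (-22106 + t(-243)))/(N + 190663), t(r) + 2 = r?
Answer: 20967915033/187129 ≈ 1.1205e+5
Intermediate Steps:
t(r) = -2 + r
N = -3534 (N = 186*(-19) = -3534)
l = -22317/187129 (l = (34 + (-22106 + (-2 - 243)))/(-3534 + 190663) = (34 + (-22106 - 245))/187129 = (34 - 22351)*(1/187129) = -22317*1/187129 = -22317/187129 ≈ -0.11926)
l/(1/(-497518 - 442031)) = -22317/(187129*(1/(-497518 - 442031))) = -22317/(187129*(1/(-939549))) = -22317/(187129*(-1/939549)) = -22317/187129*(-939549) = 20967915033/187129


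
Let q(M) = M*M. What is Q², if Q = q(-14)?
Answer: 38416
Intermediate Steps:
q(M) = M²
Q = 196 (Q = (-14)² = 196)
Q² = 196² = 38416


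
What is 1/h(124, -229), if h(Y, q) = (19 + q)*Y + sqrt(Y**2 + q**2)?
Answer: -26040/678013783 - sqrt(67817)/678013783 ≈ -3.8790e-5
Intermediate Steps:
h(Y, q) = sqrt(Y**2 + q**2) + Y*(19 + q) (h(Y, q) = Y*(19 + q) + sqrt(Y**2 + q**2) = sqrt(Y**2 + q**2) + Y*(19 + q))
1/h(124, -229) = 1/(sqrt(124**2 + (-229)**2) + 19*124 + 124*(-229)) = 1/(sqrt(15376 + 52441) + 2356 - 28396) = 1/(sqrt(67817) + 2356 - 28396) = 1/(-26040 + sqrt(67817))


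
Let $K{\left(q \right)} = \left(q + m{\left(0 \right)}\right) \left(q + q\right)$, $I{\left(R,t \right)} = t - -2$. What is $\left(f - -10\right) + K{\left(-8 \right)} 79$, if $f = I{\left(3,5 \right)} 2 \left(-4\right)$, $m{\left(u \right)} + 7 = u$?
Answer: $18914$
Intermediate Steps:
$I{\left(R,t \right)} = 2 + t$ ($I{\left(R,t \right)} = t + 2 = 2 + t$)
$m{\left(u \right)} = -7 + u$
$f = -56$ ($f = \left(2 + 5\right) 2 \left(-4\right) = 7 \cdot 2 \left(-4\right) = 14 \left(-4\right) = -56$)
$K{\left(q \right)} = 2 q \left(-7 + q\right)$ ($K{\left(q \right)} = \left(q + \left(-7 + 0\right)\right) \left(q + q\right) = \left(q - 7\right) 2 q = \left(-7 + q\right) 2 q = 2 q \left(-7 + q\right)$)
$\left(f - -10\right) + K{\left(-8 \right)} 79 = \left(-56 - -10\right) + 2 \left(-8\right) \left(-7 - 8\right) 79 = \left(-56 + 10\right) + 2 \left(-8\right) \left(-15\right) 79 = -46 + 240 \cdot 79 = -46 + 18960 = 18914$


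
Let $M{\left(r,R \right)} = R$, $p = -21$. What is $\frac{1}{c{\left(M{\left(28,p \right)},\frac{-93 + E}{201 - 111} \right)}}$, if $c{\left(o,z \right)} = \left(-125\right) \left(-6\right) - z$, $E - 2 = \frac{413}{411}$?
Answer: $\frac{18495}{13889744} \approx 0.0013316$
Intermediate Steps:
$E = \frac{1235}{411}$ ($E = 2 + \frac{413}{411} = \frac{1235}{411} \approx 3.0049$)
$c{\left(o,z \right)} = 750 - z$
$\frac{1}{c{\left(M{\left(28,p \right)},\frac{-93 + E}{201 - 111} \right)}} = \frac{1}{750 - \frac{-93 + \frac{1235}{411}}{201 - 111}} = \frac{1}{750 - - \frac{36988}{411 \cdot 90}} = \frac{1}{750 - \left(- \frac{36988}{411}\right) \frac{1}{90}} = \frac{1}{750 - - \frac{18494}{18495}} = \frac{1}{750 + \frac{18494}{18495}} = \frac{1}{\frac{13889744}{18495}} = \frac{18495}{13889744}$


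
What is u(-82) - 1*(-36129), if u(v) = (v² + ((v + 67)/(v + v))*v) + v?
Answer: 85527/2 ≈ 42764.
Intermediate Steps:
u(v) = 67/2 + v² + 3*v/2 (u(v) = (v² + ((67 + v)/((2*v)))*v) + v = (v² + ((67 + v)*(1/(2*v)))*v) + v = (v² + ((67 + v)/(2*v))*v) + v = (v² + (67/2 + v/2)) + v = (67/2 + v² + v/2) + v = 67/2 + v² + 3*v/2)
u(-82) - 1*(-36129) = (67/2 + (-82)² + (3/2)*(-82)) - 1*(-36129) = (67/2 + 6724 - 123) + 36129 = 13269/2 + 36129 = 85527/2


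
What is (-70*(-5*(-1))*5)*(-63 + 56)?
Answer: 12250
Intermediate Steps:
(-70*(-5*(-1))*5)*(-63 + 56) = -350*5*(-7) = -70*25*(-7) = -1750*(-7) = 12250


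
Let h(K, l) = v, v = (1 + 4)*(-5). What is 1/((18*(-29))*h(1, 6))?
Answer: 1/13050 ≈ 7.6628e-5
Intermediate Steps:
v = -25 (v = 5*(-5) = -25)
h(K, l) = -25
1/((18*(-29))*h(1, 6)) = 1/((18*(-29))*(-25)) = 1/(-522*(-25)) = 1/13050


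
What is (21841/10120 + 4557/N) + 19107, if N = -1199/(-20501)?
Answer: 107028142669/1103080 ≈ 97027.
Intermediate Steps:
N = 1199/20501 (N = -1199*(-1/20501) = 1199/20501 ≈ 0.058485)
(21841/10120 + 4557/N) + 19107 = (21841/10120 + 4557/(1199/20501)) + 19107 = (21841*(1/10120) + 4557*(20501/1199)) + 19107 = (21841/10120 + 93423057/1199) + 19107 = 85951593109/1103080 + 19107 = 107028142669/1103080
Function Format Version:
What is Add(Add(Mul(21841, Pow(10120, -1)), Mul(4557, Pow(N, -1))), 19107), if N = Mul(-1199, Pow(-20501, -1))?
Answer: Rational(107028142669, 1103080) ≈ 97027.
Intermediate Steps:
N = Rational(1199, 20501) (N = Mul(-1199, Rational(-1, 20501)) = Rational(1199, 20501) ≈ 0.058485)
Add(Add(Mul(21841, Pow(10120, -1)), Mul(4557, Pow(N, -1))), 19107) = Add(Add(Mul(21841, Pow(10120, -1)), Mul(4557, Pow(Rational(1199, 20501), -1))), 19107) = Add(Add(Mul(21841, Rational(1, 10120)), Mul(4557, Rational(20501, 1199))), 19107) = Add(Add(Rational(21841, 10120), Rational(93423057, 1199)), 19107) = Add(Rational(85951593109, 1103080), 19107) = Rational(107028142669, 1103080)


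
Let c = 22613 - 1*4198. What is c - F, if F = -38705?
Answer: 57120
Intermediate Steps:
c = 18415 (c = 22613 - 4198 = 18415)
c - F = 18415 - 1*(-38705) = 18415 + 38705 = 57120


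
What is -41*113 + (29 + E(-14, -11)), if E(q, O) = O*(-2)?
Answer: -4582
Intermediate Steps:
E(q, O) = -2*O
-41*113 + (29 + E(-14, -11)) = -41*113 + (29 - 2*(-11)) = -4633 + (29 + 22) = -4633 + 51 = -4582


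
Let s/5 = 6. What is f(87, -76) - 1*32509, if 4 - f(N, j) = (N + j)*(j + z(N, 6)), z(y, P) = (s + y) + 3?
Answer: -32989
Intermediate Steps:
s = 30 (s = 5*6 = 30)
z(y, P) = 33 + y (z(y, P) = (30 + y) + 3 = 33 + y)
f(N, j) = 4 - (N + j)*(33 + N + j) (f(N, j) = 4 - (N + j)*(j + (33 + N)) = 4 - (N + j)*(33 + N + j))
f(87, -76) - 1*32509 = (4 - 1*(-76)² - 1*87*(-76) - 1*87*(33 + 87) - 1*(-76)*(33 + 87)) - 1*32509 = (4 - 1*5776 + 6612 - 1*87*120 - 1*(-76)*120) - 32509 = (4 - 5776 + 6612 - 10440 + 9120) - 32509 = -480 - 32509 = -32989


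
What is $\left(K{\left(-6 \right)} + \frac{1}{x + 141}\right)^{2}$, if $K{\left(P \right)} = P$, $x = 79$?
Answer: $\frac{1739761}{48400} \approx 35.945$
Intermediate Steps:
$\left(K{\left(-6 \right)} + \frac{1}{x + 141}\right)^{2} = \left(-6 + \frac{1}{79 + 141}\right)^{2} = \left(-6 + \frac{1}{220}\right)^{2} = \left(- \frac{1319}{220}\right)^{2} = \frac{1739761}{48400}$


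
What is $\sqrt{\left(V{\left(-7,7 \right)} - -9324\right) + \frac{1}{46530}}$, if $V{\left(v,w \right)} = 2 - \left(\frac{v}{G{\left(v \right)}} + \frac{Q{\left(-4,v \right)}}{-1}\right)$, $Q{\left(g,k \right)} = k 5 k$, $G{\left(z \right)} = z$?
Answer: $\frac{\sqrt{2302160162170}}{15510} \approx 97.826$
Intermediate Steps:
$Q{\left(g,k \right)} = 5 k^{2}$ ($Q{\left(g,k \right)} = 5 k k = 5 k^{2}$)
$V{\left(v,w \right)} = 1 + 5 v^{2}$ ($V{\left(v,w \right)} = 2 - \left(\frac{v}{v} + \frac{5 v^{2}}{-1}\right) = 2 - \left(1 + 5 v^{2} \left(-1\right)\right) = 2 - \left(1 - 5 v^{2}\right) = 2 + \left(-1 + 5 v^{2}\right) = 1 + 5 v^{2}$)
$\sqrt{\left(V{\left(-7,7 \right)} - -9324\right) + \frac{1}{46530}} = \sqrt{\left(\left(1 + 5 \left(-7\right)^{2}\right) - -9324\right) + \frac{1}{46530}} = \sqrt{\left(\left(1 + 5 \cdot 49\right) + 9324\right) + \frac{1}{46530}} = \sqrt{\left(\left(1 + 245\right) + 9324\right) + \frac{1}{46530}} = \sqrt{\left(246 + 9324\right) + \frac{1}{46530}} = \sqrt{9570 + \frac{1}{46530}} = \sqrt{\frac{445292101}{46530}} = \frac{\sqrt{2302160162170}}{15510}$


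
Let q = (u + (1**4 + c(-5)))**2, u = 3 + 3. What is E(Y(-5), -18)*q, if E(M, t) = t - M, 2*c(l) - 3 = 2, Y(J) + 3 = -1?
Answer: -2527/2 ≈ -1263.5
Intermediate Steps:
Y(J) = -4 (Y(J) = -3 - 1 = -4)
c(l) = 5/2 (c(l) = 3/2 + (1/2)*2 = 3/2 + 1 = 5/2)
u = 6
q = 361/4 (q = (6 + (1**4 + 5/2))**2 = (6 + (1 + 5/2))**2 = (6 + 7/2)**2 = (19/2)**2 = 361/4 ≈ 90.250)
E(Y(-5), -18)*q = (-18 - 1*(-4))*(361/4) = (-18 + 4)*(361/4) = -14*361/4 = -2527/2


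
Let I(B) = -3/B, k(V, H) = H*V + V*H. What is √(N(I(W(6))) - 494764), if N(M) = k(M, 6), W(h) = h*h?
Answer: I*√494765 ≈ 703.4*I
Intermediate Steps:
W(h) = h²
k(V, H) = 2*H*V (k(V, H) = H*V + H*V = 2*H*V)
N(M) = 12*M (N(M) = 2*6*M = 12*M)
√(N(I(W(6))) - 494764) = √(12*(-3/(6²)) - 494764) = √(12*(-3/36) - 494764) = √(12*(-3*1/36) - 494764) = √(12*(-1/12) - 494764) = √(-1 - 494764) = √(-494765) = I*√494765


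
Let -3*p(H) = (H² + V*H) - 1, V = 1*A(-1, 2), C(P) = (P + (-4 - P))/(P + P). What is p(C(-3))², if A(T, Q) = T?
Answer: 121/729 ≈ 0.16598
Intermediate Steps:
C(P) = -2/P (C(P) = -4*1/(2*P) = -2/P)
V = -1 (V = 1*(-1) = -1)
p(H) = ⅓ - H²/3 + H/3 (p(H) = -((H² - H) - 1)/3 = -(-1 + H² - H)/3 = ⅓ - H²/3 + H/3)
p(C(-3))² = (⅓ - (-2/(-3))²/3 + (-2/(-3))/3)² = (⅓ - (-2*(-⅓))²/3 + (-2*(-⅓))/3)² = (⅓ - (⅔)²/3 + (⅓)*(⅔))² = (⅓ - ⅓*4/9 + 2/9)² = (⅓ - 4/27 + 2/9)² = (11/27)² = 121/729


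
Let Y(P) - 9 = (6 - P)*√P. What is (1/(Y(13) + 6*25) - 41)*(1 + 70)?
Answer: -71727395/24644 + 497*√13/24644 ≈ -2910.5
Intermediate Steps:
Y(P) = 9 + √P*(6 - P) (Y(P) = 9 + (6 - P)*√P = 9 + √P*(6 - P))
(1/(Y(13) + 6*25) - 41)*(1 + 70) = (1/((9 - 13^(3/2) + 6*√13) + 6*25) - 41)*(1 + 70) = (1/((9 - 13*√13 + 6*√13) + 150) - 41)*71 = (1/((9 - 7*√13) + 150) - 41)*71 = (1/(159 - 7*√13) - 41)*71 = (-41 + 1/(159 - 7*√13))*71 = -2911 + 71/(159 - 7*√13)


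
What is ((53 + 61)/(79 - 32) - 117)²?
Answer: 28998225/2209 ≈ 13127.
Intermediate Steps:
((53 + 61)/(79 - 32) - 117)² = (114/47 - 117)² = (-5385/47)² = 28998225/2209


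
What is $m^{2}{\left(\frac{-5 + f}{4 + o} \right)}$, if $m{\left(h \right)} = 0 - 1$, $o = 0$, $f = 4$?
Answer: $1$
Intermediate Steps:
$m{\left(h \right)} = -1$
$m^{2}{\left(\frac{-5 + f}{4 + o} \right)} = \left(-1\right)^{2} = 1$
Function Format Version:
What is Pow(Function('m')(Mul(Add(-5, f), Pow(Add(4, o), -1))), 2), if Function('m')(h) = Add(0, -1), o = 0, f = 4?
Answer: 1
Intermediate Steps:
Function('m')(h) = -1
Pow(Function('m')(Mul(Add(-5, f), Pow(Add(4, o), -1))), 2) = Pow(-1, 2) = 1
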